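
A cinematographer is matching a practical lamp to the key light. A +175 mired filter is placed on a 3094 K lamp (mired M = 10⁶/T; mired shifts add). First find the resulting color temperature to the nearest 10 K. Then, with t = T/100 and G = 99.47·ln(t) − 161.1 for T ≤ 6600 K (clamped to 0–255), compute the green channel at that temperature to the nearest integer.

137

M_in = 10⁶/3094 = 323.21; M_out = 323.21 + (+175) = 498.21.
T_out = 10⁶/498.21 = 2007.2 K → 2010 K; t = 20.1.
G = 99.47·ln 20.1 − 161.1 = 99.47·3.0007 − 161.1 = 137.382.
Rounded: 137.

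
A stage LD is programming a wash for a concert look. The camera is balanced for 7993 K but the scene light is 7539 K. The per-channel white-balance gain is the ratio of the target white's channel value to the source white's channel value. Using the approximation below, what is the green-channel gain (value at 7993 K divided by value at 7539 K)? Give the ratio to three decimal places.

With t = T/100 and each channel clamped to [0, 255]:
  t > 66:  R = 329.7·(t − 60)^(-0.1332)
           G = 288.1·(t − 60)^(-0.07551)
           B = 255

At 7539 K (t = 75.39):
  G = 288.1·(75.39 − 60)^(-0.07551) = 288.1·15.39^(-0.07551) = 288.1·0.81349 = 234.366.
At 7993 K (t = 79.93):
  G = 288.1·(79.93 − 60)^(-0.07551) = 288.1·19.93^(-0.07551) = 288.1·0.79776 = 229.836.
Gain = 229.836 / 234.366 = 0.9807 → 0.981.

0.981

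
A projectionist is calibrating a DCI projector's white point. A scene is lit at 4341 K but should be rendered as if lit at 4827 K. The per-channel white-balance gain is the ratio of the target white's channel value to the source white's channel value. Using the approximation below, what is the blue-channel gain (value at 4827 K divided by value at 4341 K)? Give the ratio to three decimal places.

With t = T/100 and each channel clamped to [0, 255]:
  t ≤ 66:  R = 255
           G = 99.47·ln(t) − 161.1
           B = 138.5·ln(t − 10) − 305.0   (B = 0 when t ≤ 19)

At 4341 K (t = 43.41):
  B = 138.5·ln(43.41 − 10) − 305.0 = 138.5·ln 33.41 − 305.0 = 138.5·3.5089 − 305.0 = 180.976.
At 4827 K (t = 48.27):
  B = 138.5·ln(48.27 − 10) − 305.0 = 138.5·ln 38.27 − 305.0 = 138.5·3.6447 − 305.0 = 199.786.
Gain = 199.786 / 180.976 = 1.1039 → 1.104.

1.104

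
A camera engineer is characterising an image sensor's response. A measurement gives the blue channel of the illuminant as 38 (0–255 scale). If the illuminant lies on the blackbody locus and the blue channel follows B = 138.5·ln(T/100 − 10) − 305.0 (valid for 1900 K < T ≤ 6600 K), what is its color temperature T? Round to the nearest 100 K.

2200 K

ln(t − 10) = (38 + 305.0) / 138.5 = 2.4765.
t − 10 = e^2.4765 = 11.900, so t = 21.900.
T = 100·t = 2190 K → 2200 K to the nearest 100 K.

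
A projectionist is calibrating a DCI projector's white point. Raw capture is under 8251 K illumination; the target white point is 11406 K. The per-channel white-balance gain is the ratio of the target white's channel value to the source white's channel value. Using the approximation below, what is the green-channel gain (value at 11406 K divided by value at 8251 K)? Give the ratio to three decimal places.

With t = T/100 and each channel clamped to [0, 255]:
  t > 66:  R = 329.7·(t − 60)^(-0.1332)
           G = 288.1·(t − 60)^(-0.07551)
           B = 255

At 8251 K (t = 82.51):
  G = 288.1·(82.51 − 60)^(-0.07551) = 288.1·22.51^(-0.07551) = 288.1·0.79046 = 227.733.
At 11406 K (t = 114.06):
  G = 288.1·(114.06 − 60)^(-0.07551) = 288.1·54.06^(-0.07551) = 288.1·0.73986 = 213.154.
Gain = 213.154 / 227.733 = 0.9360 → 0.936.

0.936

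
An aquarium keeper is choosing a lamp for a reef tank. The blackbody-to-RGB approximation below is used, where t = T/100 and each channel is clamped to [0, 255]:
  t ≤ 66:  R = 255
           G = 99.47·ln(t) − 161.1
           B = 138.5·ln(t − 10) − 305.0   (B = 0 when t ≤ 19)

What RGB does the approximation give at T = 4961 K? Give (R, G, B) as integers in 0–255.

(255, 227, 205)

t = 4961/100 = 49.61; the t ≤ 66 branch applies.
R = 255 by definition for t ≤ 66.
G = 99.47·ln 49.61 − 161.1 = 99.47·3.9042 − 161.1 = 227.250.
B = 138.5·ln(49.61 − 10) − 305.0 = 138.5·ln 39.61 − 305.0 = 138.5·3.6791 − 305.0 = 204.553.
Rounded: (255, 227, 205).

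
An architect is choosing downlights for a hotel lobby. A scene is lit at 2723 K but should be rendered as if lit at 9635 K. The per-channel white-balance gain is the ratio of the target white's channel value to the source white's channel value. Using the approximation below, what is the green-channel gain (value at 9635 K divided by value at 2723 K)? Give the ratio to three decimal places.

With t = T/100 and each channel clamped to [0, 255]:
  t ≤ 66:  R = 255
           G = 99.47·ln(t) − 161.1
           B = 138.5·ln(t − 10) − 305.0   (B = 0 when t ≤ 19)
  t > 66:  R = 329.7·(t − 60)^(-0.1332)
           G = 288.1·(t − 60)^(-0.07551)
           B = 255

At 2723 K (t = 27.23):
  G = 99.47·ln 27.23 − 161.1 = 99.47·3.3043 − 161.1 = 167.581.
At 9635 K (t = 96.35):
  G = 288.1·(96.35 − 60)^(-0.07551) = 288.1·36.35^(-0.07551) = 288.1·0.76237 = 219.639.
Gain = 219.639 / 167.581 = 1.3106 → 1.311.

1.311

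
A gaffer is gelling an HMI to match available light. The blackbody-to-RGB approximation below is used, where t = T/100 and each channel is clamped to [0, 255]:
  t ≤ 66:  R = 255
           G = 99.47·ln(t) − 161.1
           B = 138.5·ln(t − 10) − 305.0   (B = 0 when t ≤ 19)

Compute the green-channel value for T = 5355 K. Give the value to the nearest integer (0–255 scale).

t = 5355/100 = 53.55; the t ≤ 66 branch applies.
G = 99.47·ln 53.55 − 161.1 = 99.47·3.9806 − 161.1 = 234.852.
Rounded: 235.

235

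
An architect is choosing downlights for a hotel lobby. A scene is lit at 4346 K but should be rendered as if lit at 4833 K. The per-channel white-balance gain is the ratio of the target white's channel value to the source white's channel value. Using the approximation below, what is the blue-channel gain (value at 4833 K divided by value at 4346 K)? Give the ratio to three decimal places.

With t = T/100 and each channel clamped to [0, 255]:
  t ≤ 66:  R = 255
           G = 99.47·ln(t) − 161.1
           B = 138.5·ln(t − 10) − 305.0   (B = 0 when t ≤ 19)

At 4346 K (t = 43.46):
  B = 138.5·ln(43.46 − 10) − 305.0 = 138.5·ln 33.46 − 305.0 = 138.5·3.5104 − 305.0 = 181.184.
At 4833 K (t = 48.33):
  B = 138.5·ln(48.33 − 10) − 305.0 = 138.5·ln 38.33 − 305.0 = 138.5·3.6462 − 305.0 = 200.003.
Gain = 200.003 / 181.184 = 1.1039 → 1.104.

1.104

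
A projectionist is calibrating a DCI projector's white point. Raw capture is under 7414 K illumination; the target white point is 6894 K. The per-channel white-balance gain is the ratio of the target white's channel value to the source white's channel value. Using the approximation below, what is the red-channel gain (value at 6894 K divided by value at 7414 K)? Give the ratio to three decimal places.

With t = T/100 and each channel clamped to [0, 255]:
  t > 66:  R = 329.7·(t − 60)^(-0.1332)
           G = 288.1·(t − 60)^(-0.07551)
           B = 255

1.063

At 7414 K (t = 74.14):
  R = 329.7·(74.14 − 60)^(-0.1332) = 329.7·14.14^(-0.1332) = 329.7·0.70268 = 231.675.
At 6894 K (t = 68.94):
  R = 329.7·(68.94 − 60)^(-0.1332) = 329.7·8.94^(-0.1332) = 329.7·0.74693 = 246.264.
Gain = 246.264 / 231.675 = 1.0630 → 1.063.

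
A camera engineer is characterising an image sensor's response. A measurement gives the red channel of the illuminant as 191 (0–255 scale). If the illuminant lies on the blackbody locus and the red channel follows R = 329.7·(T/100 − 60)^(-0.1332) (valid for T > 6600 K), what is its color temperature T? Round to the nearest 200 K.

12000 K

(t − 60)^(-0.1332) = 191/329.7 = 0.57931.
t − 60 = 0.57931^(1/-0.1332) = 0.57931^(-7.508) = 60.245, so t = 120.245.
T = 100·t = 12025 K → 12000 K to the nearest 200 K.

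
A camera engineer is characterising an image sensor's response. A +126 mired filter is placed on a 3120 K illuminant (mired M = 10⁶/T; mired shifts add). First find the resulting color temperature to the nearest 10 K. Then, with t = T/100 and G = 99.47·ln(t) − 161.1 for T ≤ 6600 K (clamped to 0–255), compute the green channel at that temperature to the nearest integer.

M_in = 10⁶/3120 = 320.51; M_out = 320.51 + (+126) = 446.51.
T_out = 10⁶/446.51 = 2239.6 K → 2240 K; t = 22.4.
G = 99.47·ln 22.4 − 161.1 = 99.47·3.1091 − 161.1 = 148.158.
Rounded: 148.

148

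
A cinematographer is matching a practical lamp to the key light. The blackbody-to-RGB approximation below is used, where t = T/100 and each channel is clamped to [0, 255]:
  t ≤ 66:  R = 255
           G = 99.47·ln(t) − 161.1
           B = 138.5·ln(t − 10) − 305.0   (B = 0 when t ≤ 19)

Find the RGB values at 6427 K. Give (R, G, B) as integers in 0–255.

(255, 253, 248)

t = 6427/100 = 64.27; the t ≤ 66 branch applies.
R = 255 by definition for t ≤ 66.
G = 99.47·ln 64.27 − 161.1 = 99.47·4.1631 − 161.1 = 253.003.
B = 138.5·ln(64.27 − 10) − 305.0 = 138.5·ln 54.27 − 305.0 = 138.5·3.9940 − 305.0 = 248.165.
Rounded: (255, 253, 248).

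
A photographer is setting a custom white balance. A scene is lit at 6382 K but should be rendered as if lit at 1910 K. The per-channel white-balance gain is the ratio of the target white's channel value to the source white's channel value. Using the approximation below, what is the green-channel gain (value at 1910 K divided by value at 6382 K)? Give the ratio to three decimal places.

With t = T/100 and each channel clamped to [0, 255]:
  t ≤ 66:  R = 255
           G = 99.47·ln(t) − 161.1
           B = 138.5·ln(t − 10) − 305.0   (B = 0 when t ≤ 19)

0.524

At 6382 K (t = 63.82):
  G = 99.47·ln 63.82 − 161.1 = 99.47·4.1561 − 161.1 = 252.304.
At 1910 K (t = 19.1):
  G = 99.47·ln 19.1 − 161.1 = 99.47·2.9497 − 161.1 = 132.305.
Gain = 132.305 / 252.304 = 0.5244 → 0.524.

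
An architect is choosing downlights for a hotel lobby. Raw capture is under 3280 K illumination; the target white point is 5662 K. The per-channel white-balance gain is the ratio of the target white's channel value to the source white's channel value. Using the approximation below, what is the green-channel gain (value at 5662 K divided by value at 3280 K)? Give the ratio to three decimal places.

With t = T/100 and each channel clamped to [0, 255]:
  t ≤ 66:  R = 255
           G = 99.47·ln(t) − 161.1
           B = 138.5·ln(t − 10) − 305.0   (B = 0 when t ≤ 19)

1.292

At 3280 K (t = 32.8):
  G = 99.47·ln 32.8 − 161.1 = 99.47·3.4904 − 161.1 = 186.093.
At 5662 K (t = 56.62):
  G = 99.47·ln 56.62 − 161.1 = 99.47·4.0364 − 161.1 = 240.397.
Gain = 240.397 / 186.093 = 1.2918 → 1.292.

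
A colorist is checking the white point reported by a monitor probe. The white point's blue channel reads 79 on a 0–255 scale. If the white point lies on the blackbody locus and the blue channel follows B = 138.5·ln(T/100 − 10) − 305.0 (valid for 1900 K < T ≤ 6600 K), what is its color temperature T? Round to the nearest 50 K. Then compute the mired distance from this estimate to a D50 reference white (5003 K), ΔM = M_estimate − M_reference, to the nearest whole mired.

+185 mireds

ln(t − 10) = (79 + 305.0) / 138.5 = 2.7726.
t − 10 = e^2.7726 = 16.000, so t = 26.000.
T = 100·t = 2600 K → 2600 K to the nearest 50 K.
M_estimate = 10⁶/2600 = 384.62; M_reference = 10⁶/5003 = 199.88.
ΔM = 384.62 − 199.88 = 184.74 → +185 mireds.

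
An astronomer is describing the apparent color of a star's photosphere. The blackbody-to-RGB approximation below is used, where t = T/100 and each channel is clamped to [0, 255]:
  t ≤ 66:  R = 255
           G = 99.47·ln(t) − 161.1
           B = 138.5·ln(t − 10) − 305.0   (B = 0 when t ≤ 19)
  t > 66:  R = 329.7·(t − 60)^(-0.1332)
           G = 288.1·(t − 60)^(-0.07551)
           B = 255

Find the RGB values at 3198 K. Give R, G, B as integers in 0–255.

t = 3198/100 = 31.98; the t ≤ 66 branch applies.
R = 255 by definition for t ≤ 66.
G = 99.47·ln 31.98 − 161.1 = 99.47·3.4651 − 161.1 = 183.575.
B = 138.5·ln(31.98 − 10) − 305.0 = 138.5·ln 21.98 − 305.0 = 138.5·3.0901 − 305.0 = 122.983.
Rounded: (255, 184, 123).

R=255, G=184, B=123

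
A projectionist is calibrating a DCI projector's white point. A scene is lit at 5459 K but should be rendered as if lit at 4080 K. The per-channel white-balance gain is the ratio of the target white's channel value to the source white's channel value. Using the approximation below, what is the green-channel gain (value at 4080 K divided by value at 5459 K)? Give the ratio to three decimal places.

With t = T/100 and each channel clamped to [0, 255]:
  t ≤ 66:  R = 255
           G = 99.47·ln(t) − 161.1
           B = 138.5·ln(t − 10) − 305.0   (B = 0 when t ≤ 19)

0.878

At 5459 K (t = 54.59):
  G = 99.47·ln 54.59 − 161.1 = 99.47·3.9999 − 161.1 = 236.765.
At 4080 K (t = 40.8):
  G = 99.47·ln 40.8 − 161.1 = 99.47·3.7087 − 161.1 = 207.803.
Gain = 207.803 / 236.765 = 0.8777 → 0.878.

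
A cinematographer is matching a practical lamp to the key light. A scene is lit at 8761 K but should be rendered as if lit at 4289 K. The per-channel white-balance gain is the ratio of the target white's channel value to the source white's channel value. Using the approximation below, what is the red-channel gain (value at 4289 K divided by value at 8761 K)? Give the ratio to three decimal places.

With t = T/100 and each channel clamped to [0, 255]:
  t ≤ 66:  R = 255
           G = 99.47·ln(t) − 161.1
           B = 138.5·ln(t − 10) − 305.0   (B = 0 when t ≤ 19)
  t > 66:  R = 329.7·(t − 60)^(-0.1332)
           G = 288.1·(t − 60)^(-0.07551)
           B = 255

1.203

At 8761 K (t = 87.61):
  R = 329.7·(87.61 − 60)^(-0.1332) = 329.7·27.61^(-0.1332) = 329.7·0.64276 = 211.919.
At 4289 K (t = 42.89):
  R = 255 by definition for t ≤ 66.
Gain = 255.000 / 211.919 = 1.2033 → 1.203.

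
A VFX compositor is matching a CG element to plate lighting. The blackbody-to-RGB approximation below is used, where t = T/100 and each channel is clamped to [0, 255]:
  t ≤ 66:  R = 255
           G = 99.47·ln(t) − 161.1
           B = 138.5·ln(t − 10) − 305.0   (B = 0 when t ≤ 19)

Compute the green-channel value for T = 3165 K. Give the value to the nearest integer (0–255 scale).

t = 3165/100 = 31.65; the t ≤ 66 branch applies.
G = 99.47·ln 31.65 − 161.1 = 99.47·3.4547 − 161.1 = 182.543.
Rounded: 183.

183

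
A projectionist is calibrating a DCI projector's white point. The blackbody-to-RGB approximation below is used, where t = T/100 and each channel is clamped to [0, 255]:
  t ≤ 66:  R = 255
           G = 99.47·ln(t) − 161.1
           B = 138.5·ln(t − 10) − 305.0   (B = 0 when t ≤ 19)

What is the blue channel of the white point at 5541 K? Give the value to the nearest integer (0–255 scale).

t = 5541/100 = 55.41; the t ≤ 66 branch applies.
B = 138.5·ln(55.41 − 10) − 305.0 = 138.5·ln 45.41 − 305.0 = 138.5·3.8157 − 305.0 = 223.479.
Rounded: 223.

223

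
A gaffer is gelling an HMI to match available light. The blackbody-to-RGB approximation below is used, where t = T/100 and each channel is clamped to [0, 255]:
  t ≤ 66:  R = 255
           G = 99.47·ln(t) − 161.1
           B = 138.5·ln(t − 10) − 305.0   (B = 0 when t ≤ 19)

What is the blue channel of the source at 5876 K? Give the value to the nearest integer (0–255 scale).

t = 5876/100 = 58.76; the t ≤ 66 branch applies.
B = 138.5·ln(58.76 − 10) − 305.0 = 138.5·ln 48.76 − 305.0 = 138.5·3.8869 − 305.0 = 233.337.
Rounded: 233.

233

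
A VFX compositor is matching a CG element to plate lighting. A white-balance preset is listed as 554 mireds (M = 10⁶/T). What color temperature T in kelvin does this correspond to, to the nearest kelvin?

1805 K

T = 10⁶ / 554 = 1805.05 K → 1805 K.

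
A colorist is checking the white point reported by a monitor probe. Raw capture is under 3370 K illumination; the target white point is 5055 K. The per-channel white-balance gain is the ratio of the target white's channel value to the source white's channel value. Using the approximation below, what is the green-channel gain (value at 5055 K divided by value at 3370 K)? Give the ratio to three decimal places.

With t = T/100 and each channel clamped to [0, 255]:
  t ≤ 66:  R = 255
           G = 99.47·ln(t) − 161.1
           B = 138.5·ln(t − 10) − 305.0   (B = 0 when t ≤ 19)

At 3370 K (t = 33.7):
  G = 99.47·ln 33.7 − 161.1 = 99.47·3.5175 − 161.1 = 188.786.
At 5055 K (t = 50.55):
  G = 99.47·ln 50.55 − 161.1 = 99.47·3.9230 − 161.1 = 229.117.
Gain = 229.117 / 188.786 = 1.2136 → 1.214.

1.214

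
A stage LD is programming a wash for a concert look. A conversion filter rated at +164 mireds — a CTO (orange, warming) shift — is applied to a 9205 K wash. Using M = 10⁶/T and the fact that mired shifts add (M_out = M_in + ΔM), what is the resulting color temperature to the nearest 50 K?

3650 K

M_in = 10⁶/9205 = 108.64 mireds.
M_out = 108.64 + (+164) = 272.64 mireds.
T_out = 10⁶/272.64 = 3667.9 K → 3650 K.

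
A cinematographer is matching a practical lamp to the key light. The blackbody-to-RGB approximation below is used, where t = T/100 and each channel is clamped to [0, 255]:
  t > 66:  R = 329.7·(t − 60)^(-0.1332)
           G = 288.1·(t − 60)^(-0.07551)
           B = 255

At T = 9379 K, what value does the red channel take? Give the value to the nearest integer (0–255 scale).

t = 9379/100 = 93.79; the t > 66 branch applies.
R = 329.7·(93.79 − 60)^(-0.1332) = 329.7·33.79^(-0.1332) = 329.7·0.62570 = 206.293.
Rounded: 206.

206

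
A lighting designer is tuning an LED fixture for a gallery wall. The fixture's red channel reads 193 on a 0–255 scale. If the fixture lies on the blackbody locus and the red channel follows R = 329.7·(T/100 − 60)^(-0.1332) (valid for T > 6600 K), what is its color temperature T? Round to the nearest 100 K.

(t − 60)^(-0.1332) = 193/329.7 = 0.58538.
t − 60 = 0.58538^(1/-0.1332) = 0.58538^(-7.508) = 55.713, so t = 115.713.
T = 100·t = 11571 K → 11600 K to the nearest 100 K.

11600 K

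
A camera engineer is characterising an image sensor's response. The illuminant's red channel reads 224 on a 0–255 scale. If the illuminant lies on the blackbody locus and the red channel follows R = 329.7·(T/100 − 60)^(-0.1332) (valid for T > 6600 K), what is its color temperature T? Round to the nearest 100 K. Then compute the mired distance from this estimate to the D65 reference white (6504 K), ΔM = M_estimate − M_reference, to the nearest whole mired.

(t − 60)^(-0.1332) = 224/329.7 = 0.67941.
t − 60 = 0.67941^(1/-0.1332) = 0.67941^(-7.508) = 18.209, so t = 78.209.
T = 100·t = 7821 K → 7800 K to the nearest 100 K.
M_estimate = 10⁶/7800 = 128.21; M_reference = 10⁶/6504 = 153.75.
ΔM = 128.21 − 153.75 = -25.55 → -26 mireds.

-26 mireds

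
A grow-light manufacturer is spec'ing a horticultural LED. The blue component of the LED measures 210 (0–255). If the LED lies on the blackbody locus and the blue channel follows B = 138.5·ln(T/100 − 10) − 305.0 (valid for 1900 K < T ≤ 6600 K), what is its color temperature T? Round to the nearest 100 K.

ln(t − 10) = (210 + 305.0) / 138.5 = 3.7184.
t − 10 = e^3.7184 = 41.199, so t = 51.199.
T = 100·t = 5120 K → 5100 K to the nearest 100 K.

5100 K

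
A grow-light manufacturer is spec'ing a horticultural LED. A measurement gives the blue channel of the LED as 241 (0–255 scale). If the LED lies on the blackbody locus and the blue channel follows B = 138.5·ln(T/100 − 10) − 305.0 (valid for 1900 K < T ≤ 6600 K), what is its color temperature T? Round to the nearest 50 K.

ln(t − 10) = (241 + 305.0) / 138.5 = 3.9422.
t − 10 = e^3.9422 = 51.534, so t = 61.534.
T = 100·t = 6153 K → 6150 K to the nearest 50 K.

6150 K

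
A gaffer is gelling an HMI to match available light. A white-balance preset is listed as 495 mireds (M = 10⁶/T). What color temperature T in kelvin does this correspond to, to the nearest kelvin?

2020 K

T = 10⁶ / 495 = 2020.20 K → 2020 K.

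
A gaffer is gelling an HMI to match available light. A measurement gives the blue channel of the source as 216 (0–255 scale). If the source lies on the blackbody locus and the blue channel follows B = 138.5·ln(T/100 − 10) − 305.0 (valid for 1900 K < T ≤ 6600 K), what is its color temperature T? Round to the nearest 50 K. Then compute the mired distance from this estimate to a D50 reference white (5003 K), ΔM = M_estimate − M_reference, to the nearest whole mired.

-11 mireds

ln(t − 10) = (216 + 305.0) / 138.5 = 3.7617.
t − 10 = e^3.7617 = 43.023, so t = 53.023.
T = 100·t = 5302 K → 5300 K to the nearest 50 K.
M_estimate = 10⁶/5300 = 188.68; M_reference = 10⁶/5003 = 199.88.
ΔM = 188.68 − 199.88 = -11.20 → -11 mireds.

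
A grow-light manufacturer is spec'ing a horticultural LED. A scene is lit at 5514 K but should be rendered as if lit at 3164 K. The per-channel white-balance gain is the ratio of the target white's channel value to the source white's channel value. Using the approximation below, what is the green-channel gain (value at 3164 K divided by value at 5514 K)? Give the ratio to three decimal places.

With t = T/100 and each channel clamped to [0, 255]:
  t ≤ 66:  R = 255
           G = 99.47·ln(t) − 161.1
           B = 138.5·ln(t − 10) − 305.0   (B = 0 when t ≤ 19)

At 5514 K (t = 55.14):
  G = 99.47·ln 55.14 − 161.1 = 99.47·4.0099 − 161.1 = 237.762.
At 3164 K (t = 31.64):
  G = 99.47·ln 31.64 − 161.1 = 99.47·3.4544 − 161.1 = 182.511.
Gain = 182.511 / 237.762 = 0.7676 → 0.768.

0.768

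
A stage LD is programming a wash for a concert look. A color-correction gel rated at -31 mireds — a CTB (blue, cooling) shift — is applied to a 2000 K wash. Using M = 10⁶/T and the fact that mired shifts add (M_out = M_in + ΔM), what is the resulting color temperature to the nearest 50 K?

M_in = 10⁶/2000 = 500.00 mireds.
M_out = 500.00 + (-31) = 469.00 mireds.
T_out = 10⁶/469.00 = 2132.2 K → 2150 K.

2150 K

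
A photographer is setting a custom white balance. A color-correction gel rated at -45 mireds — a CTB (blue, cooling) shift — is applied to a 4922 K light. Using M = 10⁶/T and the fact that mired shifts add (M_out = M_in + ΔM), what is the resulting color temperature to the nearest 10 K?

6320 K

M_in = 10⁶/4922 = 203.17 mireds.
M_out = 203.17 + (-45) = 158.17 mireds.
T_out = 10⁶/158.17 = 6322.3 K → 6320 K.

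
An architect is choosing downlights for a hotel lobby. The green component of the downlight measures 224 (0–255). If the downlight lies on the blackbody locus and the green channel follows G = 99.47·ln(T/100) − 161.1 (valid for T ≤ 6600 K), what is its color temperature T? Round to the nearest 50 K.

ln t = (224 + 161.1) / 99.47 = 3.8715.
t = e^3.8715 = 48.015.
T = 100·t = 4802 K → 4800 K to the nearest 50 K.

4800 K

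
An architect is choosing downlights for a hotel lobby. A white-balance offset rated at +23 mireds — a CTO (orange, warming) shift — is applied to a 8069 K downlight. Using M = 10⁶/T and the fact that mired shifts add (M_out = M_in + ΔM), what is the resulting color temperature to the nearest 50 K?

6800 K

M_in = 10⁶/8069 = 123.93 mireds.
M_out = 123.93 + (+23) = 146.93 mireds.
T_out = 10⁶/146.93 = 6805.9 K → 6800 K.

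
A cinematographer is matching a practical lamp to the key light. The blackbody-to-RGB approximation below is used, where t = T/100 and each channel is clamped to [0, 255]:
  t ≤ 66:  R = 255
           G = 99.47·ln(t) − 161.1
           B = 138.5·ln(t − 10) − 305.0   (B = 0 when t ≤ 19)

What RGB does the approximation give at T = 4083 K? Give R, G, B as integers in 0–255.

R=255, G=208, B=170

t = 4083/100 = 40.83; the t ≤ 66 branch applies.
R = 255 by definition for t ≤ 66.
G = 99.47·ln 40.83 − 161.1 = 99.47·3.7094 − 161.1 = 207.876.
B = 138.5·ln(40.83 − 10) − 305.0 = 138.5·ln 30.83 − 305.0 = 138.5·3.4285 − 305.0 = 169.846.
Rounded: (255, 208, 170).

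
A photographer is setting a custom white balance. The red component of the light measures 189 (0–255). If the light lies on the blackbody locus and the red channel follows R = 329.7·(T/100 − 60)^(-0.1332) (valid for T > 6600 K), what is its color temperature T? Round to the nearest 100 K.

(t − 60)^(-0.1332) = 189/329.7 = 0.57325.
t − 60 = 0.57325^(1/-0.1332) = 0.57325^(-7.508) = 65.199, so t = 125.199.
T = 100·t = 12520 K → 12500 K to the nearest 100 K.

12500 K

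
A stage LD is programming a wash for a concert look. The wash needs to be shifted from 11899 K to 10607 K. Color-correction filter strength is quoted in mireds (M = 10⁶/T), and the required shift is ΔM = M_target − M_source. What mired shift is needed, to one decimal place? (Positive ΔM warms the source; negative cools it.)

M_source = 10⁶/11899 = 84.041; M_target = 10⁶/10607 = 94.277.
ΔM = 94.277 − 84.041 = 10.237 → +10.2 mireds, a warming shift.

+10.2 mireds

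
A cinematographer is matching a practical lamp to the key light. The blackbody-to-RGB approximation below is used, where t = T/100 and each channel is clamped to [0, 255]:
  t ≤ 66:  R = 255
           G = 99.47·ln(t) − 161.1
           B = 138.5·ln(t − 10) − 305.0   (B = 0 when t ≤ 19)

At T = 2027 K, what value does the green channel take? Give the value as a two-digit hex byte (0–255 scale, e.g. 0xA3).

0x8A

t = 2027/100 = 20.27; the t ≤ 66 branch applies.
G = 99.47·ln 20.27 − 161.1 = 99.47·3.0091 − 161.1 = 138.219.
Rounded: 138; in hex, 0x8A.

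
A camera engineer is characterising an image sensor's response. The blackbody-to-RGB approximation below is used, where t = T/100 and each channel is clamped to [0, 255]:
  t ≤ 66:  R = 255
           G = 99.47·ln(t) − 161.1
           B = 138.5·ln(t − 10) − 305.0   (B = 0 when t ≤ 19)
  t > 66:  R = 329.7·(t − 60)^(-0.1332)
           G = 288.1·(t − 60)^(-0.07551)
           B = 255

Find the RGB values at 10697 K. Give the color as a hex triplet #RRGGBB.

#C5D7FF

t = 10697/100 = 106.97; the t > 66 branch applies.
R = 329.7·(106.97 − 60)^(-0.1332) = 329.7·46.97^(-0.1332) = 329.7·0.59884 = 197.439.
G = 288.1·(106.97 − 60)^(-0.07551) = 288.1·46.97^(-0.07551) = 288.1·0.74776 = 215.429.
B = 255 by definition for t > 66.
Rounded: (197, 215, 255).
In hex: #C5D7FF.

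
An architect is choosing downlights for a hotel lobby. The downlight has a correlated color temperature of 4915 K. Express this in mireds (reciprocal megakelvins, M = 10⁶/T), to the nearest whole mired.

203 mireds

M = 10⁶ / 4915 = 203.459 → 203 mireds.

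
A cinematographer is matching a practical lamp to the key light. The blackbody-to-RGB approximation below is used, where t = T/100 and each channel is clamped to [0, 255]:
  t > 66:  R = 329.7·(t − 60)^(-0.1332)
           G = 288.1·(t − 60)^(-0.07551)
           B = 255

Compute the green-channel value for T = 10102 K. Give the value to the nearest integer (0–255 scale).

t = 10102/100 = 101.02; the t > 66 branch applies.
G = 288.1·(101.02 − 60)^(-0.07551) = 288.1·41.02^(-0.07551) = 288.1·0.75544 = 217.644.
Rounded: 218.

218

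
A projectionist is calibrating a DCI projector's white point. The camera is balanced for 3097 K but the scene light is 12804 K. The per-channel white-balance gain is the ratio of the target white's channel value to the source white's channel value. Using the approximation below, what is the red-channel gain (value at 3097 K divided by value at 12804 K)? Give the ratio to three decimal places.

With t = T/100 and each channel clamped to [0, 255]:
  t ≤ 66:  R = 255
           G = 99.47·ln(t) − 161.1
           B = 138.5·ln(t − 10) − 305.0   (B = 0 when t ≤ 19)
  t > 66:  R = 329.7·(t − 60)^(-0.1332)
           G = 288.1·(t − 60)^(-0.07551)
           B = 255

1.357

At 12804 K (t = 128.04):
  R = 329.7·(128.04 − 60)^(-0.1332) = 329.7·68.04^(-0.1332) = 329.7·0.57000 = 187.929.
At 3097 K (t = 30.97):
  R = 255 by definition for t ≤ 66.
Gain = 255.000 / 187.929 = 1.3569 → 1.357.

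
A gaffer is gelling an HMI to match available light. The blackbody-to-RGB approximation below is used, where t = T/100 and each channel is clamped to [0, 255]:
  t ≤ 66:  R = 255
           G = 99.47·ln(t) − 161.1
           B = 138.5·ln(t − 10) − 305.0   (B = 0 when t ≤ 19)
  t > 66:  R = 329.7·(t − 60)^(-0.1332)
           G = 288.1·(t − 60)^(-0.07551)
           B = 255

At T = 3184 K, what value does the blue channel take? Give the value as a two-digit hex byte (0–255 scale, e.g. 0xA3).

t = 3184/100 = 31.84; the t ≤ 66 branch applies.
B = 138.5·ln(31.84 − 10) − 305.0 = 138.5·ln 21.84 − 305.0 = 138.5·3.0837 − 305.0 = 122.098.
Rounded: 122; in hex, 0x7A.

0x7A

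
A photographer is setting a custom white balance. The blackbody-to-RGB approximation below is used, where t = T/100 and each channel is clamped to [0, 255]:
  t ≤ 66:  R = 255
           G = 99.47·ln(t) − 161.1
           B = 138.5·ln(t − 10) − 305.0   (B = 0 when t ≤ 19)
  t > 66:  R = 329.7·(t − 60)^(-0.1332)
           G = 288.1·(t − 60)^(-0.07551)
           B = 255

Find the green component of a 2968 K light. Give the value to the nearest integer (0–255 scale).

t = 2968/100 = 29.68; the t ≤ 66 branch applies.
G = 99.47·ln 29.68 − 161.1 = 99.47·3.3905 − 161.1 = 176.150.
Rounded: 176.

176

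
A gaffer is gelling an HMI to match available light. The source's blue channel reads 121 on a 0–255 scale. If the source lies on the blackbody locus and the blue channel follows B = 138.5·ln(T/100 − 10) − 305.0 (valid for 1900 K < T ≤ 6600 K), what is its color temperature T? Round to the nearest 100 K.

ln(t − 10) = (121 + 305.0) / 138.5 = 3.0758.
t − 10 = e^3.0758 = 21.667, so t = 31.667.
T = 100·t = 3167 K → 3200 K to the nearest 100 K.

3200 K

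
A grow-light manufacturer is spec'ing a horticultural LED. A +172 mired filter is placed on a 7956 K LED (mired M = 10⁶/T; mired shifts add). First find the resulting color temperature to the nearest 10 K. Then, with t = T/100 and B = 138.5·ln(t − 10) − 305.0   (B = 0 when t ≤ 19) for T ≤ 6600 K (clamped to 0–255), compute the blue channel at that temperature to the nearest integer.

M_in = 10⁶/7956 = 125.69; M_out = 125.69 + (+172) = 297.69.
T_out = 10⁶/297.69 = 3359.2 K → 3360 K; t = 33.6.
B = 138.5·ln(33.6 − 10) − 305.0 = 138.5·ln 23.6 − 305.0 = 138.5·3.1612 − 305.0 = 132.833.
Rounded: 133.

133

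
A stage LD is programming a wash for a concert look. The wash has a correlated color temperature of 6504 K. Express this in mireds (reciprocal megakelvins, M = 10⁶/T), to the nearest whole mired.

M = 10⁶ / 6504 = 153.752 → 154 mireds.

154 mireds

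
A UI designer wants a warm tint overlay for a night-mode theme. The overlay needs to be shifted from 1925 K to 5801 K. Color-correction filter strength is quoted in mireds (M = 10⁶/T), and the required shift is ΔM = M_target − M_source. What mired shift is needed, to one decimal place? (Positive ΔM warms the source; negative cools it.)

M_source = 10⁶/1925 = 519.481; M_target = 10⁶/5801 = 172.384.
ΔM = 172.384 − 519.481 = -347.096 → -347.1 mireds, a cooling shift.

-347.1 mireds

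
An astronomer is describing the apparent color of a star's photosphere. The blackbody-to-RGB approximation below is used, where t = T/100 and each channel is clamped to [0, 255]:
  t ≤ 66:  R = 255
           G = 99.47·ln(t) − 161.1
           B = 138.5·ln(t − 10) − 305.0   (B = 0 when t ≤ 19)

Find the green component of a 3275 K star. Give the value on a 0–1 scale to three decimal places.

0.729

t = 3275/100 = 32.75; the t ≤ 66 branch applies.
G = 99.47·ln 32.75 − 161.1 = 99.47·3.4889 − 161.1 = 185.941.
On a 0–1 scale: 185.941/255 = 0.7292 → 0.729.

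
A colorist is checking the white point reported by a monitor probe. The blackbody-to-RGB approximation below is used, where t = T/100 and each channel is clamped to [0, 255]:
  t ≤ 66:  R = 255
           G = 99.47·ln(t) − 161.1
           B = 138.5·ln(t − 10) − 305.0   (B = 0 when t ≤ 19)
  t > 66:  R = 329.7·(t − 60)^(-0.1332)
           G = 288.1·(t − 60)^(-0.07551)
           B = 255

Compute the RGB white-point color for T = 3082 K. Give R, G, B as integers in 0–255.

t = 3082/100 = 30.82; the t ≤ 66 branch applies.
R = 255 by definition for t ≤ 66.
G = 99.47·ln 30.82 − 161.1 = 99.47·3.4282 − 161.1 = 179.899.
B = 138.5·ln(30.82 − 10) − 305.0 = 138.5·ln 20.82 − 305.0 = 138.5·3.0359 − 305.0 = 115.474.
Rounded: (255, 180, 115).

R=255, G=180, B=115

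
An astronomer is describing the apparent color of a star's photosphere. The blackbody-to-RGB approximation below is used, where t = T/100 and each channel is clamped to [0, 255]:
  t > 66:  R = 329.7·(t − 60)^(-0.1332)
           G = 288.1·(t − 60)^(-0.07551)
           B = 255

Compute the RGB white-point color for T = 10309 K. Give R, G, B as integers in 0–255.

t = 10309/100 = 103.09; the t > 66 branch applies.
R = 329.7·(103.09 − 60)^(-0.1332) = 329.7·43.09^(-0.1332) = 329.7·0.60576 = 199.719.
G = 288.1·(103.09 − 60)^(-0.07551) = 288.1·43.09^(-0.07551) = 288.1·0.75264 = 216.836.
B = 255 by definition for t > 66.
Rounded: (200, 217, 255).

R=200, G=217, B=255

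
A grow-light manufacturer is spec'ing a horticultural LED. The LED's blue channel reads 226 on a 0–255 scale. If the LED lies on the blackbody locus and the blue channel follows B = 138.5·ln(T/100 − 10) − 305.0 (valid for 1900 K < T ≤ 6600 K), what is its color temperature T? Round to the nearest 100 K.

ln(t − 10) = (226 + 305.0) / 138.5 = 3.8339.
t − 10 = e^3.8339 = 46.244, so t = 56.244.
T = 100·t = 5624 K → 5600 K to the nearest 100 K.

5600 K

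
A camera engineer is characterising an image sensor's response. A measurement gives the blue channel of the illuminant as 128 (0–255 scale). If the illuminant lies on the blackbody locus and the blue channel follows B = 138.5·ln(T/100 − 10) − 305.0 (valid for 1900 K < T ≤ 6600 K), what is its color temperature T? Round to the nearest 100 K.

3300 K

ln(t − 10) = (128 + 305.0) / 138.5 = 3.1264.
t − 10 = e^3.1264 = 22.791, so t = 32.791.
T = 100·t = 3279 K → 3300 K to the nearest 100 K.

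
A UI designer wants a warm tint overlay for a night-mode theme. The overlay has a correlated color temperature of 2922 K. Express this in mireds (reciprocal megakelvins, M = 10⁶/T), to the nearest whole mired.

M = 10⁶ / 2922 = 342.231 → 342 mireds.

342 mireds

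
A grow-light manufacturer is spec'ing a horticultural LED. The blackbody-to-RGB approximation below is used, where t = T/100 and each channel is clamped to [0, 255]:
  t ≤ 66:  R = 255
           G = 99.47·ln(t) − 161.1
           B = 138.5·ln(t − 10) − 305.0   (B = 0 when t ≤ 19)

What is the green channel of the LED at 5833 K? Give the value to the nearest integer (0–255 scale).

t = 5833/100 = 58.33; the t ≤ 66 branch applies.
G = 99.47·ln 58.33 − 161.1 = 99.47·4.0661 − 161.1 = 243.357.
Rounded: 243.

243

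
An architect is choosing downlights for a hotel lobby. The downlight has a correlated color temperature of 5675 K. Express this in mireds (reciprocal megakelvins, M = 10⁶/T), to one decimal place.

M = 10⁶ / 5675 = 176.211 → 176.2 mireds.

176.2 mireds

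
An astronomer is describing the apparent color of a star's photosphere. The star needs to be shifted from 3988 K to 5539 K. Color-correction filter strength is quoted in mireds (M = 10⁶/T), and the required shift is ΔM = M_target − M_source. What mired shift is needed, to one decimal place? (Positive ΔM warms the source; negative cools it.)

-70.2 mireds

M_source = 10⁶/3988 = 250.752; M_target = 10⁶/5539 = 180.538.
ΔM = 180.538 − 250.752 = -70.214 → -70.2 mireds, a cooling shift.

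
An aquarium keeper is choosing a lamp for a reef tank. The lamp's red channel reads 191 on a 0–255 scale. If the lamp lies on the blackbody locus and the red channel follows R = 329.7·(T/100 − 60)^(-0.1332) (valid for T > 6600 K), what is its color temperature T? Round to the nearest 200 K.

(t − 60)^(-0.1332) = 191/329.7 = 0.57931.
t − 60 = 0.57931^(1/-0.1332) = 0.57931^(-7.508) = 60.245, so t = 120.245.
T = 100·t = 12025 K → 12000 K to the nearest 200 K.

12000 K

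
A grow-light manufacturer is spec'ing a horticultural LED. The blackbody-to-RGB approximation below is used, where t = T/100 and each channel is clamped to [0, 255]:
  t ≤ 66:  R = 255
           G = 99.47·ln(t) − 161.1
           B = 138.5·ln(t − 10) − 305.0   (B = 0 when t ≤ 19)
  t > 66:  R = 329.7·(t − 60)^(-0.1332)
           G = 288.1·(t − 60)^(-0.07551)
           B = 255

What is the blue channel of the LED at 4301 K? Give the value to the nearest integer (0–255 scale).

179

t = 4301/100 = 43.01; the t ≤ 66 branch applies.
B = 138.5·ln(43.01 − 10) − 305.0 = 138.5·ln 33.01 − 305.0 = 138.5·3.4968 − 305.0 = 179.308.
Rounded: 179.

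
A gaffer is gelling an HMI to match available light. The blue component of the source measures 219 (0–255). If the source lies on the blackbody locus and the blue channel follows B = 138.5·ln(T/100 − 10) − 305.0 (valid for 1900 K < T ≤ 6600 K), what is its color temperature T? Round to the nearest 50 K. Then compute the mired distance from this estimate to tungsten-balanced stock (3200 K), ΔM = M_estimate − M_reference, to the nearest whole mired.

-127 mireds

ln(t − 10) = (219 + 305.0) / 138.5 = 3.7834.
t − 10 = e^3.7834 = 43.965, so t = 53.965.
T = 100·t = 5396 K → 5400 K to the nearest 50 K.
M_estimate = 10⁶/5400 = 185.19; M_reference = 10⁶/3200 = 312.50.
ΔM = 185.19 − 312.50 = -127.31 → -127 mireds.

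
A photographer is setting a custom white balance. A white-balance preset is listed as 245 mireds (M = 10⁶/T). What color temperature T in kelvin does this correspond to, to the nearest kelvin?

T = 10⁶ / 245 = 4081.63 K → 4082 K.

4082 K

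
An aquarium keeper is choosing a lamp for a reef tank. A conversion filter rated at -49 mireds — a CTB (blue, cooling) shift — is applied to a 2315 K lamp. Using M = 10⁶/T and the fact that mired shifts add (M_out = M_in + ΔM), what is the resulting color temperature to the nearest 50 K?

M_in = 10⁶/2315 = 431.97 mireds.
M_out = 431.97 + (-49) = 382.97 mireds.
T_out = 10⁶/382.97 = 2611.2 K → 2600 K.

2600 K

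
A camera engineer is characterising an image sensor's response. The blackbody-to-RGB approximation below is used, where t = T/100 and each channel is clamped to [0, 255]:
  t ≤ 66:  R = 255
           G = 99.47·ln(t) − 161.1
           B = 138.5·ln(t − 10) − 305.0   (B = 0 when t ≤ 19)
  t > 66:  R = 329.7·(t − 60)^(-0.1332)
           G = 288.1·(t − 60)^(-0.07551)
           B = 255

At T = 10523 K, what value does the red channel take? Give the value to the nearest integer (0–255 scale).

198

t = 10523/100 = 105.23; the t > 66 branch applies.
R = 329.7·(105.23 − 60)^(-0.1332) = 329.7·45.23^(-0.1332) = 329.7·0.60186 = 198.434.
Rounded: 198.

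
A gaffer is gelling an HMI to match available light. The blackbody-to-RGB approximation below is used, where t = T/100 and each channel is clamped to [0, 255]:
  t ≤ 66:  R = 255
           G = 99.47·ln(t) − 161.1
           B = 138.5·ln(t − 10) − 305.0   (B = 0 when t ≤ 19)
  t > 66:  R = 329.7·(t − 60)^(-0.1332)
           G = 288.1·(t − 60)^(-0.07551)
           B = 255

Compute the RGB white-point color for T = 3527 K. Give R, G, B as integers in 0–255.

R=255, G=193, B=142

t = 3527/100 = 35.27; the t ≤ 66 branch applies.
R = 255 by definition for t ≤ 66.
G = 99.47·ln 35.27 − 161.1 = 99.47·3.5630 − 161.1 = 193.315.
B = 138.5·ln(35.27 − 10) − 305.0 = 138.5·ln 25.27 − 305.0 = 138.5·3.2296 − 305.0 = 142.302.
Rounded: (255, 193, 142).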